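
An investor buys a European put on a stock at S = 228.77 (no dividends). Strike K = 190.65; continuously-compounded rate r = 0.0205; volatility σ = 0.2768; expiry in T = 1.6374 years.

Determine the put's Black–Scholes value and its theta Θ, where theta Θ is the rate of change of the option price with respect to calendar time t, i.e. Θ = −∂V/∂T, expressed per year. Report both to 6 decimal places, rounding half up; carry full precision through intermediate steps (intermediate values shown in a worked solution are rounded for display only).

σ√T = 0.2768·√1.6374 = 0.354196
d₁ = (ln(S/K) + (r+σ²/2)T) / (σ√T) = (ln(228.77/190.65) + (0.0205+0.2768²/2)·1.6374) / 0.354196 = (0.182278 + 0.096294) / 0.354196 = 0.786491
d₂ = d₁ − σ√T = 0.786491 − 0.354196 = 0.432295
e^{−rT} = e^{−0.0205·1.6374} = 0.966990
N(−d₁) = 0.215790,  N(−d₂) = 0.332763
Put price V = K·e^{−rT}·N(−d₂) − S·N(−d₁) = 61.347172 − 49.366257 = 11.980915
φ(d₁) = (1/√(2π))·e^{−d₁²/2} = 0.292813
Θ = −S·φ(d₁)·σ/(2√T) + r·K·e^{−rT}·N(−d₂) = −7.245151 + 1.257617 = -5.987534

price = 11.980915
Θ = -5.987534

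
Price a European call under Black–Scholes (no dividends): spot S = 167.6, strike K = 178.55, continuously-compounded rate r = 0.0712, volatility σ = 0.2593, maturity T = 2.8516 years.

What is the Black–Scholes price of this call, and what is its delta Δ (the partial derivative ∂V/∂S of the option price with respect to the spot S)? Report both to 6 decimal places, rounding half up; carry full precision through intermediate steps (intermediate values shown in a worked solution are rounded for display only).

σ√T = 0.2593·√2.8516 = 0.437872
d₁ = (ln(S/K) + (r+σ²/2)T) / (σ√T) = (ln(167.6/178.55) + (0.0712+0.2593²/2)·2.8516) / 0.437872 = (-0.063288 + 0.298900) / 0.437872 = 0.538083
d₂ = d₁ − σ√T = 0.538083 − 0.437872 = 0.100211
e^{−rT} = e^{−0.0712·2.8516} = 0.816251
N(d₁) = 0.704740,  N(d₂) = 0.539912
Call price V = S·N(d₁) − K·e^{−rT}·N(d₂) = 118.114436 − 78.687557 = 39.426879
Δ = N(d₁) = 0.704740

price = 39.426879
Δ = 0.704740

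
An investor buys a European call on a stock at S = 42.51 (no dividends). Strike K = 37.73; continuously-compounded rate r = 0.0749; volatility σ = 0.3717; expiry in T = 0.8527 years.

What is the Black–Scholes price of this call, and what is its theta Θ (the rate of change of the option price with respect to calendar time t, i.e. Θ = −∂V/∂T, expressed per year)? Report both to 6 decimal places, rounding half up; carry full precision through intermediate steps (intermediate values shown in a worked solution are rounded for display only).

σ√T = 0.3717·√0.8527 = 0.343234
d₁ = (ln(S/K) + (r+σ²/2)T) / (σ√T) = (ln(42.51/37.73) + (0.0749+0.3717²/2)·0.8527) / 0.343234 = (0.119284 + 0.122772) / 0.343234 = 0.705221
d₂ = d₁ − σ√T = 0.705221 − 0.343234 = 0.361986
e^{−rT} = e^{−0.0749·0.8527} = 0.938130
N(d₁) = 0.759664,  N(d₂) = 0.641319
Call price V = S·N(d₁) − K·e^{−rT}·N(d₂) = 32.293297 − 22.699885 = 9.593412
φ(d₁) = (1/√(2π))·e^{−d₁²/2} = 0.311111
Θ = −S·φ(d₁)·σ/(2√T) − r·K·e^{−rT}·N(d₂) = −2.661769 − 1.700221 = -4.361991

price = 9.593412
Θ = -4.361991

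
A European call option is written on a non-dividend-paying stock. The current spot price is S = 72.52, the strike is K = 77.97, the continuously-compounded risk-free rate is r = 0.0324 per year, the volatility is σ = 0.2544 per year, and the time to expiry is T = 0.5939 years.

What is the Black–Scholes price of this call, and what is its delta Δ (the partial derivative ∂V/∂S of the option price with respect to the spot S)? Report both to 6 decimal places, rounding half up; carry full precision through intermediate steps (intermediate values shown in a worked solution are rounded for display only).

price = 4.048061
Δ = 0.431158

σ√T = 0.2544·√0.5939 = 0.196053
d₁ = (ln(S/K) + (r+σ²/2)T) / (σ√T) = (ln(72.52/77.97) + (0.0324+0.2544²/2)·0.5939) / 0.196053 = (-0.072462 + 0.038461) / 0.196053 = -0.173427
d₂ = d₁ − σ√T = -0.173427 − 0.196053 = -0.369480
e^{−rT} = e^{−0.0324·0.5939} = 0.980942
N(d₁) = 0.431158,  N(d₂) = 0.355885
Call price V = S·N(d₁) − K·e^{−rT}·N(d₂) = 31.267561 − 27.219499 = 4.048061
Δ = N(d₁) = 0.431158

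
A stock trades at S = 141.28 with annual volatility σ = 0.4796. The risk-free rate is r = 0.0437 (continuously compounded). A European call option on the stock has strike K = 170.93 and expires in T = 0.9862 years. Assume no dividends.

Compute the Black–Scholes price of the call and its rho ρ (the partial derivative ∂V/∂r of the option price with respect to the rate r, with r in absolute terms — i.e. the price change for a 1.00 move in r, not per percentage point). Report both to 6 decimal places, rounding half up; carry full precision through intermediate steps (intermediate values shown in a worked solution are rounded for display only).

σ√T = 0.4796·√0.9862 = 0.476279
d₁ = (ln(S/K) + (r+σ²/2)T) / (σ√T) = (ln(141.28/170.93) + (0.0437+0.4796²/2)·0.9862) / 0.476279 = (-0.190510 + 0.156518) / 0.476279 = -0.071371
d₂ = d₁ − σ√T = -0.071371 − 0.476279 = -0.547650
e^{−rT} = e^{−0.0437·0.9862} = 0.957819
N(d₁) = 0.471551,  N(d₂) = 0.291966
Call price V = S·N(d₁) − K·e^{−rT}·N(d₂) = 66.620767 − 47.800663 = 18.820103
ρ = K·T·e^{−rT}·N(d₂) = 47.141014

price = 18.820103
ρ = 47.141014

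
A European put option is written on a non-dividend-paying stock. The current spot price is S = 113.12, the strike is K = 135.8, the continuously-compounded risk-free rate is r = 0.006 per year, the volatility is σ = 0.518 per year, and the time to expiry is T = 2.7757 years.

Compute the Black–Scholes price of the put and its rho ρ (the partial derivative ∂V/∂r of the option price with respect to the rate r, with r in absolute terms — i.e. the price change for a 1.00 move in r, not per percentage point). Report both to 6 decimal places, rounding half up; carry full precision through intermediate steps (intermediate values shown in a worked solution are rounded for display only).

σ√T = 0.518·√2.7757 = 0.863010
d₁ = (ln(S/K) + (r+σ²/2)T) / (σ√T) = (ln(113.12/135.8) + (0.006+0.518²/2)·2.7757) / 0.863010 = (-0.182734 + 0.389048) / 0.863010 = 0.239063
d₂ = d₁ − σ√T = 0.239063 − 0.863010 = -0.623948
e^{−rT} = e^{−0.006·2.7757} = 0.983484
N(−d₁) = 0.405528,  N(−d₂) = 0.733669
Put price V = K·e^{−rT}·N(−d₂) − S·N(−d₁) = 97.986696 − 45.873379 = 52.113317
ρ = −K·T·e^{−rT}·N(−d₂) = -271.981673

price = 52.113317
ρ = -271.981673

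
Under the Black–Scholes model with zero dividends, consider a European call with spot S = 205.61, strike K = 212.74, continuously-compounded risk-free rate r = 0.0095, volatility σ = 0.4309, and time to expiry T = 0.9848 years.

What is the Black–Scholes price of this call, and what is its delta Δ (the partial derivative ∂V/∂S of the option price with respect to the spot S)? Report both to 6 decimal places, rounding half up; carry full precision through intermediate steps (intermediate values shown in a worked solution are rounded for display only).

σ√T = 0.4309·√0.9848 = 0.427613
d₁ = (ln(S/K) + (r+σ²/2)T) / (σ√T) = (ln(205.61/212.74) + (0.0095+0.4309²/2)·0.9848) / 0.427613 = (-0.034090 + 0.100782) / 0.427613 = 0.155964
d₂ = d₁ − σ√T = 0.155964 − 0.427613 = -0.271648
e^{−rT} = e^{−0.0095·0.9848} = 0.990688
N(d₁) = 0.561969,  N(d₂) = 0.392946
Call price V = S·N(d₁) − K·e^{−rT}·N(d₂) = 115.546529 − 82.816938 = 32.729591
Δ = N(d₁) = 0.561969

price = 32.729591
Δ = 0.561969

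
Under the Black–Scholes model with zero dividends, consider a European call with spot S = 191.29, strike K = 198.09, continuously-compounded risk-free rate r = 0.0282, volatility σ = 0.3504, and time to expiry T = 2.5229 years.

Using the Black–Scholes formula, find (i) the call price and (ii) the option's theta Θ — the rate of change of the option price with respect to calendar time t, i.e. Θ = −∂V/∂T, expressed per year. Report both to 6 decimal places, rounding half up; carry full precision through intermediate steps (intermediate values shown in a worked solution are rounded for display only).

price = 44.672497
Θ = -10.097798

σ√T = 0.3504·√2.5229 = 0.556563
d₁ = (ln(S/K) + (r+σ²/2)T) / (σ√T) = (ln(191.29/198.09) + (0.0282+0.3504²/2)·2.5229) / 0.556563 = (-0.034931 + 0.226027) / 0.556563 = 0.343350
d₂ = d₁ − σ√T = 0.343350 − 0.556563 = -0.213212
e^{−rT} = e^{−0.0282·2.5229} = 0.931326
N(d₁) = 0.634333,  N(d₂) = 0.415581
Call price V = S·N(d₁) − K·e^{−rT}·N(d₂) = 121.341464 − 76.668967 = 44.672497
φ(d₁) = (1/√(2π))·e^{−d₁²/2} = 0.376106
Θ = −S·φ(d₁)·σ/(2√T) − r·K·e^{−rT}·N(d₂) = −7.935733 − 2.162065 = -10.097798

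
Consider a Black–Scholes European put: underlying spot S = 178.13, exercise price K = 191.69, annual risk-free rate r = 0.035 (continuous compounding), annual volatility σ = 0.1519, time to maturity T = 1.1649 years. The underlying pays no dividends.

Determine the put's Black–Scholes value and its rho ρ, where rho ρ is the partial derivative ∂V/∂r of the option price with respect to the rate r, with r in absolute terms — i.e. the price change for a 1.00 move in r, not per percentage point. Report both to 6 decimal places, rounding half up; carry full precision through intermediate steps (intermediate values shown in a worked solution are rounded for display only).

σ√T = 0.1519·√1.1649 = 0.163946
d₁ = (ln(S/K) + (r+σ²/2)T) / (σ√T) = (ln(178.13/191.69) + (0.035+0.1519²/2)·1.1649) / 0.163946 = (-0.073366 + 0.054211) / 0.163946 = -0.116838
d₂ = d₁ − σ√T = -0.116838 − 0.163946 = -0.280784
e^{−rT} = e^{−0.035·1.1649} = 0.960048
N(−d₁) = 0.546506,  N(−d₂) = 0.610562
Put price V = K·e^{−rT}·N(−d₂) − S·N(−d₁) = 112.362768 − 97.349058 = 15.013710
ρ = −K·T·e^{−rT}·N(−d₂) = -130.891388

price = 15.013710
ρ = -130.891388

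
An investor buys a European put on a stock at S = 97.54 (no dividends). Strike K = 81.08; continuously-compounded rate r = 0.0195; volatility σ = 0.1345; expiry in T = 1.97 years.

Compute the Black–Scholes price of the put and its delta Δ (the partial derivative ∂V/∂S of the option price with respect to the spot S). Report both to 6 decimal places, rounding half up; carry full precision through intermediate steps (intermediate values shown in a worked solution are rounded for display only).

σ√T = 0.1345·√1.97 = 0.188780
d₁ = (ln(S/K) + (r+σ²/2)T) / (σ√T) = (ln(97.54/81.08) + (0.0195+0.1345²/2)·1.97) / 0.188780 = (0.184826 + 0.056234) / 0.188780 = 1.276938
d₂ = d₁ − σ√T = 1.276938 − 0.188780 = 1.088159
e^{−rT} = e^{−0.0195·1.97} = 0.962313
N(−d₁) = 0.100812,  N(−d₂) = 0.138263
Put price V = K·e^{−rT}·N(−d₂) − S·N(−d₁) = 10.787847 − 9.833201 = 0.954646
Δ = −N(−d₁) = -0.100812

price = 0.954646
Δ = -0.100812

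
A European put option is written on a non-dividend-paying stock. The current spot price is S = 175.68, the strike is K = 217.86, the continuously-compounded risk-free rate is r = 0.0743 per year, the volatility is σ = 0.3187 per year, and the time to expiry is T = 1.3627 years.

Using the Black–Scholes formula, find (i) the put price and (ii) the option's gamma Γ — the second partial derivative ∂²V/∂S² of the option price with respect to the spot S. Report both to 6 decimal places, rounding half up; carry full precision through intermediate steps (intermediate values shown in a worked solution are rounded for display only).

σ√T = 0.3187·√1.3627 = 0.372034
d₁ = (ln(S/K) + (r+σ²/2)T) / (σ√T) = (ln(175.68/217.86) + (0.0743+0.3187²/2)·1.3627) / 0.372034 = (-0.215188 + 0.170453) / 0.372034 = -0.120246
d₂ = d₁ − σ√T = -0.120246 − 0.372034 = -0.492279
e^{−rT} = e^{−0.0743·1.3627} = 0.903708
N(−d₁) = 0.547856,  N(−d₂) = 0.688739
Put price V = K·e^{−rT}·N(−d₂) − S·N(−d₁) = 135.600239 − 96.247284 = 39.352955
φ(d₁) = (1/√(2π))·e^{−d₁²/2} = 0.396069
Γ = φ(d₁) / (S·σ·√T) = 0.006060

price = 39.352955
Γ = 0.006060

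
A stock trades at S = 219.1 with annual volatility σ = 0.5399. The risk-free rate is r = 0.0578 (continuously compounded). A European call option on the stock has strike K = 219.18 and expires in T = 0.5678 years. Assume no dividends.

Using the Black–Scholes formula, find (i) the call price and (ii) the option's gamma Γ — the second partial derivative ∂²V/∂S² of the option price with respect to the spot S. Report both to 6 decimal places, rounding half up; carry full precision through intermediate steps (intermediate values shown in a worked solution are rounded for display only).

σ√T = 0.5399·√0.5678 = 0.406828
d₁ = (ln(S/K) + (r+σ²/2)T) / (σ√T) = (ln(219.1/219.18) + (0.0578+0.5399²/2)·0.5678) / 0.406828 = (-0.000365 + 0.115573) / 0.406828 = 0.283187
d₂ = d₁ − σ√T = 0.283187 − 0.406828 = -0.123641
e^{−rT} = e^{−0.0578·0.5678} = 0.967714
N(d₁) = 0.611483,  N(d₂) = 0.450800
Call price V = S·N(d₁) − K·e^{−rT}·N(d₂) = 133.975962 − 95.616184 = 38.359777
φ(d₁) = (1/√(2π))·e^{−d₁²/2} = 0.383262
Γ = φ(d₁) / (S·σ·√T) = 0.004300

price = 38.359777
Γ = 0.004300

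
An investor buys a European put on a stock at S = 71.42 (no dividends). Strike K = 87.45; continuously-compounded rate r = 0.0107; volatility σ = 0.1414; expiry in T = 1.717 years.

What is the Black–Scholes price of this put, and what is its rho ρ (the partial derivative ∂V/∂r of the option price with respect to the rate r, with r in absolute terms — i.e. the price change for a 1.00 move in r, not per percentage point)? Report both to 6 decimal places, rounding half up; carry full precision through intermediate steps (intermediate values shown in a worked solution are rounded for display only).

σ√T = 0.1414·√1.717 = 0.185283
d₁ = (ln(S/K) + (r+σ²/2)T) / (σ√T) = (ln(71.42/87.45) + (0.0107+0.1414²/2)·1.717) / 0.185283 = (-0.202489 + 0.035537) / 0.185283 = -0.901070
d₂ = d₁ − σ√T = -0.901070 − 0.185283 = -1.086352
e^{−rT} = e^{−0.0107·1.717} = 0.981796
N(−d₁) = 0.816224,  N(−d₂) = 0.861338
Put price V = K·e^{−rT}·N(−d₂) − S·N(−d₁) = 73.952837 − 58.294748 = 15.658089
ρ = −K·T·e^{−rT}·N(−d₂) = -126.977021

price = 15.658089
ρ = -126.977021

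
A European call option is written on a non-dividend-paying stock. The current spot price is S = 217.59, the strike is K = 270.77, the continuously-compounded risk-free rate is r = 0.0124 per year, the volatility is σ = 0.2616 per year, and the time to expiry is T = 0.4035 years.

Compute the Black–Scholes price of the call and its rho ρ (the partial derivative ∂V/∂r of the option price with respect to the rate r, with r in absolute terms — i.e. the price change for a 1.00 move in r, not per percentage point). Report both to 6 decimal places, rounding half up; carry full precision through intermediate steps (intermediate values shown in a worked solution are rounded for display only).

σ√T = 0.2616·√0.4035 = 0.166173
d₁ = (ln(S/K) + (r+σ²/2)T) / (σ√T) = (ln(217.59/270.77) + (0.0124+0.2616²/2)·0.4035) / 0.166173 = (-0.218657 + 0.018810) / 0.166173 = -1.202648
d₂ = d₁ − σ√T = -1.202648 − 0.166173 = -1.368820
e^{−rT} = e^{−0.0124·0.4035} = 0.995009
N(d₁) = 0.114556,  N(d₂) = 0.085528
Call price V = S·N(d₁) − K·e^{−rT}·N(d₂) = 24.926318 − 23.042764 = 1.883554
ρ = K·T·e^{−rT}·N(d₂) = 9.297755

price = 1.883554
ρ = 9.297755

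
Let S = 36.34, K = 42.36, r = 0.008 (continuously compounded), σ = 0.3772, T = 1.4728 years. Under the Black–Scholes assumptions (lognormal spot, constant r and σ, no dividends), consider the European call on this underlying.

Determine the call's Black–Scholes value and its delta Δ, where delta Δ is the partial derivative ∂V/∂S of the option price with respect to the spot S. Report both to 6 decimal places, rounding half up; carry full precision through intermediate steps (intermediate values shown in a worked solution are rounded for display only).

σ√T = 0.3772·√1.4728 = 0.457766
d₁ = (ln(S/K) + (r+σ²/2)T) / (σ√T) = (ln(36.34/42.36) + (0.008+0.3772²/2)·1.4728) / 0.457766 = (-0.153285 + 0.116557) / 0.457766 = -0.080234
d₂ = d₁ − σ√T = -0.080234 − 0.457766 = -0.538000
e^{−rT} = e^{−0.008·1.4728} = 0.988287
N(d₁) = 0.468026,  N(d₂) = 0.295289
Call price V = S·N(d₁) − K·e^{−rT}·N(d₂) = 17.008056 − 12.361914 = 4.646142
Δ = N(d₁) = 0.468026

price = 4.646142
Δ = 0.468026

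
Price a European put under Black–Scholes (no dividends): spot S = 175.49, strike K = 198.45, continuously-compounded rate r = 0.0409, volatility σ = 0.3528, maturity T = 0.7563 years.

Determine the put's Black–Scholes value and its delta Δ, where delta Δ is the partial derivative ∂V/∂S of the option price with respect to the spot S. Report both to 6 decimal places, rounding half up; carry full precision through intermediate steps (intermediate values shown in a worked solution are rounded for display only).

σ√T = 0.3528·√0.7563 = 0.306814
d₁ = (ln(S/K) + (r+σ²/2)T) / (σ√T) = (ln(175.49/198.45) + (0.0409+0.3528²/2)·0.7563) / 0.306814 = (-0.122955 + 0.078000) / 0.306814 = -0.146522
d₂ = d₁ − σ√T = -0.146522 − 0.306814 = -0.453336
e^{−rT} = e^{−0.0409·0.7563} = 0.969541
N(−d₁) = 0.558245,  N(−d₂) = 0.674847
Put price V = K·e^{−rT}·N(−d₂) − S·N(−d₁) = 129.844113 − 97.966449 = 31.877664
Δ = −N(−d₁) = -0.558245

price = 31.877664
Δ = -0.558245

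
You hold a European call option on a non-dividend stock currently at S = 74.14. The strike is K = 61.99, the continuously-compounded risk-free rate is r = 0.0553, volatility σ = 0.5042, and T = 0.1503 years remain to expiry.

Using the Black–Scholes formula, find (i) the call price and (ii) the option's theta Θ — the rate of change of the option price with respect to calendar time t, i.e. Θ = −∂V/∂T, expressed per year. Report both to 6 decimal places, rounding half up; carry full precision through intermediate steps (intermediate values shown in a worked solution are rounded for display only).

price = 13.849458
Θ = -13.751684

σ√T = 0.5042·√0.1503 = 0.195471
d₁ = (ln(S/K) + (r+σ²/2)T) / (σ√T) = (ln(74.14/61.99) + (0.0553+0.5042²/2)·0.1503) / 0.195471 = (0.178982 + 0.027416) / 0.195471 = 1.055902
d₂ = d₁ − σ√T = 1.055902 − 0.195471 = 0.860431
e^{−rT} = e^{−0.0553·0.1503} = 0.991723
N(d₁) = 0.854493,  N(d₂) = 0.805224
Call price V = S·N(d₁) − K·e^{−rT}·N(d₂) = 63.352144 − 49.502686 = 13.849458
φ(d₁) = (1/√(2π))·e^{−d₁²/2} = 0.228458
Θ = −S·φ(d₁)·σ/(2√T) − r·K·e^{−rT}·N(d₂) = −11.014185 − 2.737499 = -13.751684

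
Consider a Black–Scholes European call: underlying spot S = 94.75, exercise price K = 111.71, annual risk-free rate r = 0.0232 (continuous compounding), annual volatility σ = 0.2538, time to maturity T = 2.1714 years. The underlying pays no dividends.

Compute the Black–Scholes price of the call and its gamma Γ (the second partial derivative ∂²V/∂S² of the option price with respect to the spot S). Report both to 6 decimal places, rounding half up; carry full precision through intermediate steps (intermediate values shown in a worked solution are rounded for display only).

σ√T = 0.2538·√2.1714 = 0.373991
d₁ = (ln(S/K) + (r+σ²/2)T) / (σ√T) = (ln(94.75/111.71) + (0.0232+0.2538²/2)·2.1714) / 0.373991 = (-0.164664 + 0.120311) / 0.373991 = -0.118594
d₂ = d₁ − σ√T = -0.118594 − 0.373991 = -0.492585
e^{−rT} = e^{−0.0232·2.1714} = 0.950871
N(d₁) = 0.452798,  N(d₂) = 0.311153
Call price V = S·N(d₁) − K·e^{−rT}·N(d₂) = 42.902657 − 33.051222 = 9.851435
φ(d₁) = (1/√(2π))·e^{−d₁²/2} = 0.396147
Γ = φ(d₁) / (S·σ·√T) = 0.011179

price = 9.851435
Γ = 0.011179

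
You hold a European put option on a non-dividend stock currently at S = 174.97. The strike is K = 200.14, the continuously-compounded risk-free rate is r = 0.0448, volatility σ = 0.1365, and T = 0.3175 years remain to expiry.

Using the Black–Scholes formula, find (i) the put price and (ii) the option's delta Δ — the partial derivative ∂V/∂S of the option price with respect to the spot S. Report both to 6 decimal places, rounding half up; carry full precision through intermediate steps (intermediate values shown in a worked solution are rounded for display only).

σ√T = 0.1365·√0.3175 = 0.076914
d₁ = (ln(S/K) + (r+σ²/2)T) / (σ√T) = (ln(174.97/200.14) + (0.0448+0.1365²/2)·0.3175) / 0.076914 = (-0.134403 + 0.017182) / 0.076914 = -1.524052
d₂ = d₁ − σ√T = -1.524052 − 0.076914 = -1.600966
e^{−rT} = e^{−0.0448·0.3175} = 0.985877
N(−d₁) = 0.936252,  N(−d₂) = 0.945308
Put price V = K·e^{−rT}·N(−d₂) − S·N(−d₁) = 186.521856 − 163.816044 = 22.705813
Δ = −N(−d₁) = -0.936252

price = 22.705813
Δ = -0.936252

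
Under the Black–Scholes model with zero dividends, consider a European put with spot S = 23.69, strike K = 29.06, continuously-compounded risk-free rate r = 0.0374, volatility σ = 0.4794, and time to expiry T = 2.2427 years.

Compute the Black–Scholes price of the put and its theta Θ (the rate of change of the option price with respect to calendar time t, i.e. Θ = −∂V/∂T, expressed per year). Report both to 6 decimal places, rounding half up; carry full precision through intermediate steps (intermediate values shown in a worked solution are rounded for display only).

σ√T = 0.4794·√2.2427 = 0.717933
d₁ = (ln(S/K) + (r+σ²/2)T) / (σ√T) = (ln(23.69/29.06) + (0.0374+0.4794²/2)·2.2427) / 0.717933 = (-0.204310 + 0.341591) / 0.717933 = 0.191217
d₂ = d₁ − σ√T = 0.191217 − 0.717933 = -0.526716
e^{−rT} = e^{−0.0374·2.2427} = 0.919544
N(−d₁) = 0.424178,  N(−d₂) = 0.700804
Put price V = K·e^{−rT}·N(−d₂) − S·N(−d₁) = 18.726867 − 10.048772 = 8.678095
φ(d₁) = (1/√(2π))·e^{−d₁²/2} = 0.391715
Θ = −S·φ(d₁)·σ/(2√T) + r·K·e^{−rT}·N(−d₂) = −1.485312 + 0.700385 = -0.784928

price = 8.678095
Θ = -0.784928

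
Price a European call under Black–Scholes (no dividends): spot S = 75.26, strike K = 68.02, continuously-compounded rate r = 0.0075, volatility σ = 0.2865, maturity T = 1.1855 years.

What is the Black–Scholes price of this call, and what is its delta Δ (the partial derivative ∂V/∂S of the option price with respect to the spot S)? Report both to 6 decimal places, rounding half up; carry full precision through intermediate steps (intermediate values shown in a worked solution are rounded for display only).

σ√T = 0.2865·√1.1855 = 0.311943
d₁ = (ln(S/K) + (r+σ²/2)T) / (σ√T) = (ln(75.26/68.02) + (0.0075+0.2865²/2)·1.1855) / 0.311943 = (0.101147 + 0.057546) / 0.311943 = 0.508723
d₂ = d₁ − σ√T = 0.508723 − 0.311943 = 0.196779
e^{−rT} = e^{−0.0075·1.1855} = 0.991148
N(d₁) = 0.694527,  N(d₂) = 0.578000
Call price V = S·N(d₁) − K·e^{−rT}·N(d₂) = 52.270076 − 38.967541 = 13.302535
Δ = N(d₁) = 0.694527

price = 13.302535
Δ = 0.694527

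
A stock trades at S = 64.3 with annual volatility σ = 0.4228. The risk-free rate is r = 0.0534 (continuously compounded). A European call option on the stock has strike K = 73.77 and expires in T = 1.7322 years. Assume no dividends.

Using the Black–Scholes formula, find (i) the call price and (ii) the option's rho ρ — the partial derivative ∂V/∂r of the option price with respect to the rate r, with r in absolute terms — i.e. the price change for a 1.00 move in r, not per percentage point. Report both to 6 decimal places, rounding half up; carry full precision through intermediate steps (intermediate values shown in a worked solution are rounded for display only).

price = 12.985271
ρ = 41.918562

σ√T = 0.4228·√1.7322 = 0.556460
d₁ = (ln(S/K) + (r+σ²/2)T) / (σ√T) = (ln(64.3/73.77) + (0.0534+0.4228²/2)·1.7322) / 0.556460 = (-0.137393 + 0.247323) / 0.556460 = 0.197554
d₂ = d₁ − σ√T = 0.197554 − 0.556460 = -0.358906
e^{−rT} = e^{−0.0534·1.7322} = 0.911650
N(d₁) = 0.578303,  N(d₂) = 0.359833
Call price V = S·N(d₁) − K·e^{−rT}·N(d₂) = 37.184880 − 24.199609 = 12.985271
ρ = K·T·e^{−rT}·N(d₂) = 41.918562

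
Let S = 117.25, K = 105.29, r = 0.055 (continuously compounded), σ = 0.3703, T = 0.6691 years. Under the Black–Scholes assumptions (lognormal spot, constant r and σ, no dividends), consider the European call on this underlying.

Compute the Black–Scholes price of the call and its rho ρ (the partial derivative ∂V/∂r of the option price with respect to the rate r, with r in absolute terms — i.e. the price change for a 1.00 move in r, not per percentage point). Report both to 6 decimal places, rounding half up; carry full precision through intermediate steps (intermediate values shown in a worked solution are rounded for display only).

price = 22.501586
ρ = 42.609924

σ√T = 0.3703·√0.6691 = 0.302900
d₁ = (ln(S/K) + (r+σ²/2)T) / (σ√T) = (ln(117.25/105.29) + (0.055+0.3703²/2)·0.6691) / 0.302900 = (0.107590 + 0.082675) / 0.302900 = 0.628144
d₂ = d₁ − σ√T = 0.628144 − 0.302900 = 0.325244
e^{−rT} = e^{−0.055·0.6691} = 0.963868
N(d₁) = 0.735045,  N(d₂) = 0.627502
Call price V = S·N(d₁) − K·e^{−rT}·N(d₂) = 86.184031 − 63.682445 = 22.501586
ρ = K·T·e^{−rT}·N(d₂) = 42.609924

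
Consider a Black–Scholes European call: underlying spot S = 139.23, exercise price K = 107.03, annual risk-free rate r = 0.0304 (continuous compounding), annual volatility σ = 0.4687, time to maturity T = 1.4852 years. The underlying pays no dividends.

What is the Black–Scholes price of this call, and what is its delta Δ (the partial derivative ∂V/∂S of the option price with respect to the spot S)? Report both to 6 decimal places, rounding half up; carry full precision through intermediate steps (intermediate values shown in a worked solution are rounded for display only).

price = 49.330624
Δ = 0.795346

σ√T = 0.4687·√1.4852 = 0.571199
d₁ = (ln(S/K) + (r+σ²/2)T) / (σ√T) = (ln(139.23/107.03) + (0.0304+0.4687²/2)·1.4852) / 0.571199 = (0.263018 + 0.208284) / 0.571199 = 0.825111
d₂ = d₁ − σ√T = 0.825111 − 0.571199 = 0.253912
e^{−rT} = e^{−0.0304·1.4852} = 0.955854
N(d₁) = 0.795346,  N(d₂) = 0.600218
Call price V = S·N(d₁) − K·e^{−rT}·N(d₂) = 110.735965 − 61.405341 = 49.330624
Δ = N(d₁) = 0.795346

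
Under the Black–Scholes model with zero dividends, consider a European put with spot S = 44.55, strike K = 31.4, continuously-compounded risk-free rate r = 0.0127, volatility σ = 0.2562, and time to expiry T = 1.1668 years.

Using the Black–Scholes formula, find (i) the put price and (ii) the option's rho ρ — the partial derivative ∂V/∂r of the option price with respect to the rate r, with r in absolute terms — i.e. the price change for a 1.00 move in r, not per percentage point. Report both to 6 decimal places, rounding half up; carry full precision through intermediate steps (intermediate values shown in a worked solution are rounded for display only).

σ√T = 0.2562·√1.1668 = 0.276743
d₁ = (ln(S/K) + (r+σ²/2)T) / (σ√T) = (ln(44.55/31.4) + (0.0127+0.2562²/2)·1.1668) / 0.276743 = (0.349804 + 0.053112) / 0.276743 = 1.455919
d₂ = d₁ − σ√T = 1.455919 − 0.276743 = 1.179176
e^{−rT} = e^{−0.0127·1.1668} = 0.985291
N(−d₁) = 0.072707,  N(−d₂) = 0.119164
Put price V = K·e^{−rT}·N(−d₂) − S·N(−d₁) = 3.686715 − 3.239118 = 0.447597
ρ = −K·T·e^{−rT}·N(−d₂) = -4.301659

price = 0.447597
ρ = -4.301659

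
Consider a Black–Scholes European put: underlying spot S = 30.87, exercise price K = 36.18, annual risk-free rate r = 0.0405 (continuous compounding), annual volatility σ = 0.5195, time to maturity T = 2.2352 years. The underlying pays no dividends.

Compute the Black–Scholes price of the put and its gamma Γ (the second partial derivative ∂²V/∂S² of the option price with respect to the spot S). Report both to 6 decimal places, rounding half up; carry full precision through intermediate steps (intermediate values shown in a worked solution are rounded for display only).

price = 10.783968
Γ = 0.015904

σ√T = 0.5195·√2.2352 = 0.776683
d₁ = (ln(S/K) + (r+σ²/2)T) / (σ√T) = (ln(30.87/36.18) + (0.0405+0.5195²/2)·2.2352) / 0.776683 = (-0.158722 + 0.392144) / 0.776683 = 0.300537
d₂ = d₁ − σ√T = 0.300537 − 0.776683 = -0.476146
e^{−rT} = e^{−0.0405·2.2352} = 0.913451
N(−d₁) = 0.381884,  N(−d₂) = 0.683015
Put price V = K·e^{−rT}·N(−d₂) − S·N(−d₁) = 22.572717 − 11.788750 = 10.783968
φ(d₁) = (1/√(2π))·e^{−d₁²/2} = 0.381326
Γ = φ(d₁) / (S·σ·√T) = 0.015904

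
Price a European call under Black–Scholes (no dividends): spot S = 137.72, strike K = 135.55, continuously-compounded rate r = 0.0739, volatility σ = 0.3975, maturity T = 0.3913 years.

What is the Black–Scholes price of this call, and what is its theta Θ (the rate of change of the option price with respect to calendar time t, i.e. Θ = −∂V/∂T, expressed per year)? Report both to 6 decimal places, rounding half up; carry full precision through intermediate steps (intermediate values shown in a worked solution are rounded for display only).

price = 16.559288
Θ = -21.748298

σ√T = 0.3975·√0.3913 = 0.248652
d₁ = (ln(S/K) + (r+σ²/2)T) / (σ√T) = (ln(137.72/135.55) + (0.0739+0.3975²/2)·0.3913) / 0.248652 = (0.015882 + 0.059831) / 0.248652 = 0.304494
d₂ = d₁ − σ√T = 0.304494 − 0.248652 = 0.055842
e^{−rT} = e^{−0.0739·0.3913} = 0.971497
N(d₁) = 0.619624,  N(d₂) = 0.522266
Call price V = S·N(d₁) − K·e^{−rT}·N(d₂) = 85.334646 − 68.775358 = 16.559288
φ(d₁) = (1/√(2π))·e^{−d₁²/2} = 0.380870
Θ = −S·φ(d₁)·σ/(2√T) − r·K·e^{−rT}·N(d₂) = −16.665799 − 5.082499 = -21.748298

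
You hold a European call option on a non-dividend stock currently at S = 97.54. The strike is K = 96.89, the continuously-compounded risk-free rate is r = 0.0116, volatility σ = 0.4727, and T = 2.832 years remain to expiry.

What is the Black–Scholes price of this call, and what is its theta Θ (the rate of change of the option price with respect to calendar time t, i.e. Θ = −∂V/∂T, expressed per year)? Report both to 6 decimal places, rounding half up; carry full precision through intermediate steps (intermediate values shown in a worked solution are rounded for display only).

price = 31.498138
Θ = -5.340341

σ√T = 0.4727·√2.832 = 0.795485
d₁ = (ln(S/K) + (r+σ²/2)T) / (σ√T) = (ln(97.54/96.89) + (0.0116+0.4727²/2)·2.832) / 0.795485 = (0.006686 + 0.349250) / 0.795485 = 0.447445
d₂ = d₁ − σ√T = 0.447445 − 0.795485 = -0.348040
e^{−rT} = e^{−0.0116·2.832} = 0.967683
N(d₁) = 0.672723,  N(d₂) = 0.363905
Call price V = S·N(d₁) − K·e^{−rT}·N(d₂) = 65.617411 − 34.119273 = 31.498138
φ(d₁) = (1/√(2π))·e^{−d₁²/2} = 0.360941
Θ = −S·φ(d₁)·σ/(2√T) − r·K·e^{−rT}·N(d₂) = −4.944557 − 0.395784 = -5.340341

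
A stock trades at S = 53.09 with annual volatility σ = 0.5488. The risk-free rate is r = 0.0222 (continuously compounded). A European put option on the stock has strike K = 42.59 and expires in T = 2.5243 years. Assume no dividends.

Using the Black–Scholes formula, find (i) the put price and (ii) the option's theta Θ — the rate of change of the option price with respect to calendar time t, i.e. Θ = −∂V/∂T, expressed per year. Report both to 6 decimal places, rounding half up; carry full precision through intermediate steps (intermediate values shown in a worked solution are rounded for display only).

σ√T = 0.5488·√2.5243 = 0.871936
d₁ = (ln(S/K) + (r+σ²/2)T) / (σ√T) = (ln(53.09/42.59) + (0.0222+0.5488²/2)·2.5243) / 0.871936 = (0.220369 + 0.436176) / 0.871936 = 0.752974
d₂ = d₁ − σ√T = 0.752974 − 0.871936 = -0.118962
e^{−rT} = e^{−0.0222·2.5243} = 0.945502
N(−d₁) = 0.225733,  N(−d₂) = 0.547347
Put price V = K·e^{−rT}·N(−d₂) − S·N(−d₁) = 22.041091 − 11.984160 = 10.056931
φ(d₁) = (1/√(2π))·e^{−d₁²/2} = 0.300465
Θ = −S·φ(d₁)·σ/(2√T) + r·K·e^{−rT}·N(−d₂) = −2.754994 + 0.489312 = -2.265682

price = 10.056931
Θ = -2.265682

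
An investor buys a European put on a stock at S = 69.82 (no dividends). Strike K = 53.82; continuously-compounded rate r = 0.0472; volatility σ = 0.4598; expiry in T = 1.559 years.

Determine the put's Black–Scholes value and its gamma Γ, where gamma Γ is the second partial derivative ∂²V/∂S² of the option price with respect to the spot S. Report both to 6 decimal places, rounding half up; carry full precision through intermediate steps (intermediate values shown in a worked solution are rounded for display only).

σ√T = 0.4598·√1.559 = 0.574106
d₁ = (ln(S/K) + (r+σ²/2)T) / (σ√T) = (ln(69.82/53.82) + (0.0472+0.4598²/2)·1.559) / 0.574106 = (0.260275 + 0.238384) / 0.574106 = 0.868584
d₂ = d₁ − σ√T = 0.868584 − 0.574106 = 0.294478
e^{−rT} = e^{−0.0472·1.559} = 0.929057
N(−d₁) = 0.192537,  N(−d₂) = 0.384196
Put price V = K·e^{−rT}·N(−d₂) − S·N(−d₁) = 19.210541 − 13.442967 = 5.767574
φ(d₁) = (1/√(2π))·e^{−d₁²/2} = 0.273581
Γ = φ(d₁) / (S·σ·√T) = 0.006825

price = 5.767574
Γ = 0.006825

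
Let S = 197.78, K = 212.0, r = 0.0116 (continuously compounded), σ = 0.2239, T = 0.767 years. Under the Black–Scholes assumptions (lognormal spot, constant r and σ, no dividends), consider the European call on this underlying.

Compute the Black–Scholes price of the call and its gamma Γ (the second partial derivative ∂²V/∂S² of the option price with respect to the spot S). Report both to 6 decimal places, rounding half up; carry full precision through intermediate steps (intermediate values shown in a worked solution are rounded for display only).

σ√T = 0.2239·√0.767 = 0.196088
d₁ = (ln(S/K) + (r+σ²/2)T) / (σ√T) = (ln(197.78/212.0) + (0.0116+0.2239²/2)·0.767) / 0.196088 = (-0.069431 + 0.028123) / 0.196088 = -0.210662
d₂ = d₁ − σ√T = -0.210662 − 0.196088 = -0.406751
e^{−rT} = e^{−0.0116·0.767} = 0.991142
N(d₁) = 0.416575,  N(d₂) = 0.342096
Call price V = S·N(d₁) − K·e^{−rT}·N(d₂) = 82.390269 − 71.881847 = 10.508422
φ(d₁) = (1/√(2π))·e^{−d₁²/2} = 0.390188
Γ = φ(d₁) / (S·σ·√T) = 0.010061

price = 10.508422
Γ = 0.010061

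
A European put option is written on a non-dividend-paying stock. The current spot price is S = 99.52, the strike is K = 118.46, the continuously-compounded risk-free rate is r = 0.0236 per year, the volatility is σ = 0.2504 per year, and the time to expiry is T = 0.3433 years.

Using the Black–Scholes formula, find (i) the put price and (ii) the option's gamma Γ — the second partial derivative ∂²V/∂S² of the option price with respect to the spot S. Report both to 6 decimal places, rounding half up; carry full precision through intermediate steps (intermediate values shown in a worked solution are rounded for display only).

price = 19.003383
Γ = 0.015598

σ√T = 0.2504·√0.3433 = 0.146714
d₁ = (ln(S/K) + (r+σ²/2)T) / (σ√T) = (ln(99.52/118.46) + (0.0236+0.2504²/2)·0.3433) / 0.146714 = (-0.174217 + 0.018864) / 0.146714 = -1.058880
d₂ = d₁ − σ√T = -1.058880 − 0.146714 = -1.205594
e^{−rT} = e^{−0.0236·0.3433} = 0.991931
N(−d₁) = 0.855173,  N(−d₂) = 0.886013
Put price V = K·e^{−rT}·N(−d₂) − S·N(−d₁) = 104.110172 − 85.106789 = 19.003383
φ(d₁) = (1/√(2π))·e^{−d₁²/2} = 0.227740
Γ = φ(d₁) / (S·σ·√T) = 0.015598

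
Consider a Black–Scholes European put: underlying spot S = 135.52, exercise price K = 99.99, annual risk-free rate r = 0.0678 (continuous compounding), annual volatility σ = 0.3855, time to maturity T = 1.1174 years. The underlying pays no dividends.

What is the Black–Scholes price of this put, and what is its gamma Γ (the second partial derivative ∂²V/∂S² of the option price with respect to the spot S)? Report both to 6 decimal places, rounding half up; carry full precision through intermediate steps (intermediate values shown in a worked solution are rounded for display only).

σ√T = 0.3855·√1.1174 = 0.407501
d₁ = (ln(S/K) + (r+σ²/2)T) / (σ√T) = (ln(135.52/99.99) + (0.0678+0.3855²/2)·1.1174) / 0.407501 = (0.304049 + 0.158788) / 0.407501 = 1.135794
d₂ = d₁ − σ√T = 1.135794 − 0.407501 = 0.728293
e^{−rT} = e^{−0.0678·1.1174} = 0.927039
N(−d₁) = 0.128021,  N(−d₂) = 0.233217
Put price V = K·e^{−rT}·N(−d₂) − S·N(−d₁) = 21.617968 − 17.349453 = 4.268515
φ(d₁) = (1/√(2π))·e^{−d₁²/2} = 0.209307
Γ = φ(d₁) / (S·σ·√T) = 0.003790

price = 4.268515
Γ = 0.003790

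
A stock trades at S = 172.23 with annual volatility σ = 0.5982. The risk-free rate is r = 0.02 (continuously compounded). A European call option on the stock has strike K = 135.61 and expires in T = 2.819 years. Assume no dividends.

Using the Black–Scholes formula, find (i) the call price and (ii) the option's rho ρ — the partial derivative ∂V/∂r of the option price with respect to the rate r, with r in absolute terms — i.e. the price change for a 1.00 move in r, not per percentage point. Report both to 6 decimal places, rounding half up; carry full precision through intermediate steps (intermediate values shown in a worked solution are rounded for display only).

price = 82.032703
ρ = 150.889602

σ√T = 0.5982·√2.819 = 1.004370
d₁ = (ln(S/K) + (r+σ²/2)T) / (σ√T) = (ln(172.23/135.61) + (0.02+0.5982²/2)·2.819) / 1.004370 = (0.239048 + 0.560760) / 1.004370 = 0.796327
d₂ = d₁ − σ√T = 0.796327 − 1.004370 = -0.208043
e^{−rT} = e^{−0.02·2.819} = 0.945180
N(d₁) = 0.787079,  N(d₂) = 0.417598
Call price V = S·N(d₁) − K·e^{−rT}·N(d₂) = 135.558635 − 53.525932 = 82.032703
ρ = K·T·e^{−rT}·N(d₂) = 150.889602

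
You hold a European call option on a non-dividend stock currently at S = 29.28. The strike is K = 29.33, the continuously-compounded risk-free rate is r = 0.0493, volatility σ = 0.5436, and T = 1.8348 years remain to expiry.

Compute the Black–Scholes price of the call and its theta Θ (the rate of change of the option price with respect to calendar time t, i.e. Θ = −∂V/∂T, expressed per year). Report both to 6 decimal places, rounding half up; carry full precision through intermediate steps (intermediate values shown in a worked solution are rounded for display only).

σ√T = 0.5436·√1.8348 = 0.736332
d₁ = (ln(S/K) + (r+σ²/2)T) / (σ√T) = (ln(29.28/29.33) + (0.0493+0.5436²/2)·1.8348) / 0.736332 = (-0.001706 + 0.361548) / 0.736332 = 0.488695
d₂ = d₁ − σ√T = 0.488695 − 0.736332 = -0.247637
e^{−rT} = e^{−0.0493·1.8348} = 0.913515
N(d₁) = 0.687471,  N(d₂) = 0.402208
Call price V = S·N(d₁) − K·e^{−rT}·N(d₂) = 20.129158 − 10.776506 = 9.352652
φ(d₁) = (1/√(2π))·e^{−d₁²/2} = 0.354038
Θ = −S·φ(d₁)·σ/(2√T) − r·K·e^{−rT}·N(d₂) = −2.080063 − 0.531282 = -2.611345

price = 9.352652
Θ = -2.611345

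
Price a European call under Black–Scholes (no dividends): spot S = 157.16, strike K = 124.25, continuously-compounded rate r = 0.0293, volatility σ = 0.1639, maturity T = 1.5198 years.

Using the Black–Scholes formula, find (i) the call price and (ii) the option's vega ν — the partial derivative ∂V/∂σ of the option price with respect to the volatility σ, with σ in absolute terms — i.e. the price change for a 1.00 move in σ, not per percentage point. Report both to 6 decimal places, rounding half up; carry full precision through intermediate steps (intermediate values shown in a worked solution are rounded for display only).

price = 39.368136
ν = 25.688424

σ√T = 0.1639·√1.5198 = 0.202056
d₁ = (ln(S/K) + (r+σ²/2)T) / (σ√T) = (ln(157.16/124.25) + (0.0293+0.1639²/2)·1.5198) / 0.202056 = (0.234969 + 0.064943) / 0.202056 = 1.484301
d₂ = d₁ − σ√T = 1.484301 − 0.202056 = 1.282245
e^{−rT} = e^{−0.0293·1.5198} = 0.956447
N(d₁) = 0.931135,  N(d₂) = 0.900122
Call price V = S·N(d₁) − K·e^{−rT}·N(d₂) = 146.337249 − 106.969113 = 39.368136
φ(d₁) = (1/√(2π))·e^{−d₁²/2} = 0.132587
ν = S·φ(d₁)·√T = 25.688424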